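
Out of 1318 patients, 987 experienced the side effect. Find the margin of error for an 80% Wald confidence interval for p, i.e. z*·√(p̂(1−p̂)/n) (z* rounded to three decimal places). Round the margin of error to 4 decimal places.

The sample proportion is 987/1318 = 0.74886.
SE(p̂) = √(0.74886·0.25114/1318) = 0.011945.
For 80% confidence, z* = 1.282.
Margin of error = z*·SE = 1.282 × 0.011945 = 0.0153.

ME = 0.0153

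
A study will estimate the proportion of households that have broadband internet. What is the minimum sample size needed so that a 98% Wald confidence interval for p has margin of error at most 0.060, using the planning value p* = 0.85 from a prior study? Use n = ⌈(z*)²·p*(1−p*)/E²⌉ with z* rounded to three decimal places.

n = 192

For 98% confidence, z* = 2.326.
p*(1−p*) = 0.1275.
Required n before rounding: 5.410276 × 0.1275 / 0.060² = 191.614.
⌈191.614⌉ = 192.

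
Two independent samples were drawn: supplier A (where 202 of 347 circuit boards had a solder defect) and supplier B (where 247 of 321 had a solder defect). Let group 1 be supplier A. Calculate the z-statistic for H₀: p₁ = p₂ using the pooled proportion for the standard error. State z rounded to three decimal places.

Sample proportions: p̂₁ = 202/347 = 0.58213 and p̂₂ = 247/321 = 0.76947.
Pooling: p̂ = 449/668 = 0.67216.
Pooled SE = √[0.2203624·0.00599711] ≈ 0.036353.
z = -0.18734/0.036353 = -5.153.

z = -5.153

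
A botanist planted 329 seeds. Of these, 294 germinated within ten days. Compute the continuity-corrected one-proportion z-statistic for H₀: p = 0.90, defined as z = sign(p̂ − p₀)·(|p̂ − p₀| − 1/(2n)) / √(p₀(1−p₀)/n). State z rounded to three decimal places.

z = -0.294

Sample proportion p̂ = 294/329 = 0.89362. p̂ − p₀ = -0.006383.
1/(2n) = 0.001520.
Corrected numerator: |-0.006383| − 0.001520 = 0.004863.
Under H₀, SE = √(p₀(1−p₀)/n) = √(0.90·0.10/329) = √0.000273556 = 0.016540.
z = −0.004863/0.016540 = -0.294.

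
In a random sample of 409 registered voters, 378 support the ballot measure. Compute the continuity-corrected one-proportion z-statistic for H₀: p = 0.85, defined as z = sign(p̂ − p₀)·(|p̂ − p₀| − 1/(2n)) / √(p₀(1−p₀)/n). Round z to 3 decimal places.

p̂ = 378/409 = 0.92421. p̂ − p₀ = 0.074205.
1/(2n) = 0.001222.
Corrected numerator: |0.074205| − 0.001222 = 0.072983.
SE₀ = √(0.85·0.15/409) = 0.017656.
z = +0.072983/0.017656 = 4.134.

z = 4.134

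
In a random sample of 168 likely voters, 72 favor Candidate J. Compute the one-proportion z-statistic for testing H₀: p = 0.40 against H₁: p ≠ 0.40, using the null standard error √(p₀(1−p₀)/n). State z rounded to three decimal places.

z = 0.756

p̂ = 72/168 = 0.42857.
SE₀ = √(0.40·0.60/168) = 0.037796.
Test statistic: z = 0.02857/0.037796 = 0.756.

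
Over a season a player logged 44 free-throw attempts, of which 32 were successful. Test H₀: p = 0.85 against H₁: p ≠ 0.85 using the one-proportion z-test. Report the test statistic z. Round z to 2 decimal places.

z = -2.28

The sample proportion is 32/44 = 0.72727.
Null standard error: √(0.85·0.15/44) = √0.002897727 = 0.053831.
z = (0.72727 − 0.85)/0.053831 = -0.12273/0.053831 = -2.28.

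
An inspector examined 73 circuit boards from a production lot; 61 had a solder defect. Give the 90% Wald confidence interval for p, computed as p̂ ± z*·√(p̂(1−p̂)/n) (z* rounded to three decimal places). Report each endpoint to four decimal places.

Sample proportion p̂ = 61/73 = 0.83562.
Standard error of p̂: √(0.137362/73) = √0.001881666 = 0.043378.
z* = 1.645 at the 90% level.
Margin of error: 1.645 × 0.043378 = 0.07136.
CI: 0.83562 ± 0.07136 = (0.7643, 0.9070).

(0.7643, 0.9070)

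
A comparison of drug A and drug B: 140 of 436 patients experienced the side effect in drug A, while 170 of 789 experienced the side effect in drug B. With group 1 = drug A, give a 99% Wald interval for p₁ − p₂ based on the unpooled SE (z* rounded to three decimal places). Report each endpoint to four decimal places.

(0.0368, 0.1745)

p̂₁ = 140/436 = 0.32110, p̂₂ = 170/789 = 0.21546; p̂₁ − p̂₂ = 0.10564.
Unpooled SE = √(p̂₁(1−p̂₁)/n₁ + p̂₂(1−p̂₂)/n₂) = √(0.000499989 + 0.000214244) = 0.026725.
z* = 2.576 at the 99% level. Margin = 2.576·0.026725 = 0.06884.
Interval: 0.10564 ± 0.06884 → (0.0368, 0.1745).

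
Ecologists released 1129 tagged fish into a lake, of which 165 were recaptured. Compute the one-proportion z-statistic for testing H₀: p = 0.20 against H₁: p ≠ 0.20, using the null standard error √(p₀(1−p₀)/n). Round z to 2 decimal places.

p̂ = 165/1129 = 0.14615.
Under H₀, SE = √(p₀(1−p₀)/n) = √(0.20·0.80/1129) = √0.000141718 = 0.011905.
Test statistic: z = -0.05385/0.011905 = -4.52.

z = -4.52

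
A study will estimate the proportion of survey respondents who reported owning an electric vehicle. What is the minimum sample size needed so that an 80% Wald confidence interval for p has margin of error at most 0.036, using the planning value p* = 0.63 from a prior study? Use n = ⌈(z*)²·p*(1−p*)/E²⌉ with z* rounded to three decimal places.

For 80% confidence, z* = 1.282.
p*(1−p*) = 0.63·0.37 = 0.2331.
(z*)²·p*(1−p*)/E² = 1.643524·0.2331/0.001296 = 295.606.
Rounding up, n = 296.

n = 296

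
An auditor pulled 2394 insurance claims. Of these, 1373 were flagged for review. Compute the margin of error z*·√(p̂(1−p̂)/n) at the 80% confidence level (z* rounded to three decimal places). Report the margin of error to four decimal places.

With x = 1373 successes in n = 2394, p̂ = 0.57352.
SE = √(p̂(1−p̂)/n) = √(0.244595/2394) = 0.010108.
z* = 1.282 at the 80% level.
ME = 1.282·0.010108 = 0.0130.

ME = 0.0130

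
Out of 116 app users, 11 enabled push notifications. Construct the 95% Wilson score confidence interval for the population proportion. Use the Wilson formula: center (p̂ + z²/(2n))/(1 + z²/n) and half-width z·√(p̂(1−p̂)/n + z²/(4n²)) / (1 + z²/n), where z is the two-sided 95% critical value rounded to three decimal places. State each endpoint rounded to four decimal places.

(0.0538, 0.1619)

Here p̂ = 11/116 = 0.09483 and z = 1.960 (z² = 3.841600).
1 + z²/n = 1.033117.
Center = (0.09483 + 0.016559)/1.033117 = 0.10782.
Radicand: p̂(1−p̂)/n + z²/(4n²) = 0.000739960 + 0.000071373 = 0.000811333.
Half-width = 1.960·√0.000811333/1.033117 = 0.05404.
Interval: 0.10782 ± 0.05404 → (0.0538, 0.1619).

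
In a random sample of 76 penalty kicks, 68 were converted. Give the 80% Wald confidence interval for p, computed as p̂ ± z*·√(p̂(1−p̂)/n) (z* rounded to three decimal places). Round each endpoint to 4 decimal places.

The sample proportion is 68/76 = 0.89474.
Standard error of p̂: √(0.094183/76) = √0.001239248 = 0.035203.
z* = 1.282 at the 80% level.
Margin of error: 1.282 × 0.035203 = 0.04513.
Interval: 0.89474 ± 0.04513 → (0.8496, 0.9399).

(0.8496, 0.9399)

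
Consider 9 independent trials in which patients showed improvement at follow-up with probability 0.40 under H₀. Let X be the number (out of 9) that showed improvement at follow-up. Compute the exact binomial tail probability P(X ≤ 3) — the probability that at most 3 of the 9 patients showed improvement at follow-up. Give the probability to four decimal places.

X is binomial with n = 9 and p = 0.40.
P(X ≤ 3) = C(9,0)·0.40^0·0.60^9 + C(9,1)·0.40^1·0.60^8 + C(9,2)·0.40^2·0.60^7 + C(9,3)·0.40^3·0.60^6.
= 0.010078 + 0.060466 + 0.161243 + 0.250823 = 0.4826.

P = 0.4826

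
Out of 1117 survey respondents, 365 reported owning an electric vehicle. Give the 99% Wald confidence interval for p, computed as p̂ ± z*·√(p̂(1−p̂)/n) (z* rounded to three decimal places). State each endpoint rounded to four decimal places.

(0.2906, 0.3629)

The sample proportion is 365/1117 = 0.32677.
Standard error of p̂: √(0.219991/1117) = √0.000196948 = 0.014034.
The 99% critical value is z* = 2.576.
Margin of error: 2.576 × 0.014034 = 0.03615.
Interval: 0.32677 ± 0.03615 → (0.2906, 0.3629).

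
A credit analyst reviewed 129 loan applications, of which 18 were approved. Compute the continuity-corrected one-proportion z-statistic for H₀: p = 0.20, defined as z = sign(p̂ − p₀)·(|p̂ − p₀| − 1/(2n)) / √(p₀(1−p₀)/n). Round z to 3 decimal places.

p̂ = 18/129 = 0.13953. p̂ − p₀ = -0.060465.
1/(2n) = 0.003876.
Corrected numerator: |-0.060465| − 0.003876 = 0.056589.
SE₀ = √(0.20·0.80/129) = 0.035218.
z = −0.056589/0.035218 = -1.607.

z = -1.607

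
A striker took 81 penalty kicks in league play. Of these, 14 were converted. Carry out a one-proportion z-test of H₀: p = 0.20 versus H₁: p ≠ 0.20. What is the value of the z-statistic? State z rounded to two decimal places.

z = -0.61

With x = 14 successes in n = 81, p̂ = 0.17284.
Under H₀, SE = √(p₀(1−p₀)/n) = √(0.20·0.80/81) = √0.001975309 = 0.044444.
Test statistic: z = -0.02716/0.044444 = -0.61.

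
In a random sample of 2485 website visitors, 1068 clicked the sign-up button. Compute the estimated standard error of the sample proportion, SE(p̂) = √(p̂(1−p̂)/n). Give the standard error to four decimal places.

With x = 1068 successes in n = 2485, p̂ = 0.42978.
p̂(1−p̂) = 0.245069.
SE = √(0.245069/2485) = √0.000098619 = 0.0099.

SE = 0.0099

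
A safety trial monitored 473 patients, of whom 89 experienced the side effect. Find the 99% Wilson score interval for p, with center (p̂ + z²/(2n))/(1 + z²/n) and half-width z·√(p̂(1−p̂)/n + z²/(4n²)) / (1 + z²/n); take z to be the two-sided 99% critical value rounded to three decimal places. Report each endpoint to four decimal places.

(0.1463, 0.2386)

Here p̂ = 89/473 = 0.18816 and z = 2.576 (z² = 6.635776).
1 + z²/n = 1.014029.
Center = (0.18816 + 0.007015)/1.014029 = 0.19247.
Radicand: p̂(1−p̂)/n + z²/(4n²) = 0.000322952 + 0.000007415 = 0.000330367.
Half-width = 2.576·√0.000330367/1.014029 = 0.04617.
Interval: 0.19247 ± 0.04617 → (0.1463, 0.2386).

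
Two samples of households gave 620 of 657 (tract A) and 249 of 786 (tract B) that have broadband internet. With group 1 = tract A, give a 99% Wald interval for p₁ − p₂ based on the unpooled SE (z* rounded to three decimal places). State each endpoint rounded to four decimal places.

(0.5783, 0.6755)

p̂₁ = 620/657 = 0.94368, p̂₂ = 249/786 = 0.31679; p̂₁ − p̂₂ = 0.62689.
Unpooled SE = √(p̂₁(1−p̂₁)/n₁ + p̂₂(1−p̂₂)/n₂) = √(0.000080890 + 0.000275363) = 0.018875.
The 99% critical value is z* = 2.576. Margin of error = 0.04862.
So the interval runs from 0.5783 to 0.6755.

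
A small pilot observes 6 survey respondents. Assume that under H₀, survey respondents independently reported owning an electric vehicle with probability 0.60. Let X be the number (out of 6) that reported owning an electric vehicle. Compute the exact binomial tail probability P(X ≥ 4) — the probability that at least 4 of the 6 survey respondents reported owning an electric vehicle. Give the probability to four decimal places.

X is binomial with n = 6 and p = 0.60.
P(X ≥ 4) = C(6,4)·0.60^4·0.40^2 + C(6,5)·0.60^5·0.40^1 + C(6,6)·0.60^6·0.40^0.
= 0.311040 + 0.186624 + 0.046656 = 0.5443.

P = 0.5443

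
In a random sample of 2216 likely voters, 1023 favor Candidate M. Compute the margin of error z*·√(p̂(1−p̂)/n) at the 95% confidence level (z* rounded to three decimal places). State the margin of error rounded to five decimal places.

ME = 0.02076

p̂ = 1023/2216 = 0.46164.
Standard error of p̂: √(0.248529/2216) = √0.000112152 = 0.010590.
For 95% confidence, z* = 1.960.
Margin of error = z*·SE = 1.960 × 0.010590 = 0.02076.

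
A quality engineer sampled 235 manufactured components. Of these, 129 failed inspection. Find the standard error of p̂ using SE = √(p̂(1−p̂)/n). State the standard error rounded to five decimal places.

p̂ = 129/235 = 0.54894.
p̂(1−p̂) = 0.247605.
Dividing by n and taking the root: √0.001053638 = 0.03246.

SE = 0.03246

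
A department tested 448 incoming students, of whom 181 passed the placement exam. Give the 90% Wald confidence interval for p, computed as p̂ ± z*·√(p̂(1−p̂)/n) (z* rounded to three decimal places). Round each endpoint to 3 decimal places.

(0.366, 0.442)

Sample proportion p̂ = 181/448 = 0.40402.
SE = √(p̂(1−p̂)/n) = √(0.240787/448) = 0.023183.
z* = 1.645 at the 90% level.
Margin = 1.645·0.023183 = 0.03814.
CI: 0.40402 ± 0.03814 = (0.366, 0.442).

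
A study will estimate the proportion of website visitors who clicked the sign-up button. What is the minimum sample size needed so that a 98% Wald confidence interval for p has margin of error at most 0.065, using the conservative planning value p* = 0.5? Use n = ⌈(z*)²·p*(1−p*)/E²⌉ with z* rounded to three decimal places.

n = 321

z* = 2.326 at the 98% level.
p*(1−p*) = 0.50·0.50 = 0.2500.
Required n before rounding: 5.410276 × 0.2500 / 0.065² = 320.135.
Rounding up, n = 321.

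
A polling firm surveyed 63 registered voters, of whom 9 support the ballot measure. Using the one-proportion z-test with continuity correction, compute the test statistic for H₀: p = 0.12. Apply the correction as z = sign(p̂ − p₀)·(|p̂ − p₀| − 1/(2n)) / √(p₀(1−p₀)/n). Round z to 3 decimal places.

p̂ = 9/63 = 0.14286. p̂ − p₀ = 0.022857.
Continuity correction 1/(2n) = 1/126 = 0.007937.
Corrected numerator: |0.022857| − 0.007937 = 0.014920.
Under H₀, SE = √(p₀(1−p₀)/n) = √(0.12·0.88/63) = √0.001676190 = 0.040941.
z = (+)0.014920/0.040941 = 0.364.

z = 0.364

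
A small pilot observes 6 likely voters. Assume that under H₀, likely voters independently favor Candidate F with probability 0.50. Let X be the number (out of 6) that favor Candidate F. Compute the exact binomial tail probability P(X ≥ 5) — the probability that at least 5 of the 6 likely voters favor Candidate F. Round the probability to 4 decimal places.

P = 0.1094

X ~ Binomial(n=6, p=0.50).
P(X ≥ 5) = C(6,5)·0.50^5·0.50^1 + C(6,6)·0.50^6·0.50^0.
= 0.093750 + 0.015625 = 0.1094.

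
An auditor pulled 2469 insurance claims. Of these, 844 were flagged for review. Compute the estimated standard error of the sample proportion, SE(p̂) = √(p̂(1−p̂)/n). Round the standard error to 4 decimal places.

SE = 0.0095

The sample proportion is 844/2469 = 0.34184.
p̂(1−p̂) = 0.224985.
SE = √(0.224985/2469) = 0.0095.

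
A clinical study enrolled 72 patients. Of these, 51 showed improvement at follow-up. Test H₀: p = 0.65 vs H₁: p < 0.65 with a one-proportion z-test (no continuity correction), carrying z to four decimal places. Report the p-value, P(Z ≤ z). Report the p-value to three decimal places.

p-value = 0.850

The sample proportion is 51/72 = 0.70833.
Null standard error: √(0.65·0.35/72) = √0.003159722 = 0.056211.
Test statistic (full precision, shown to 4 dp): z = (51/72 − 0.65)/SE₀ ≈ 1.0377.
p-value = P(Z ≤ z) with z = 1.0377 → 0.850.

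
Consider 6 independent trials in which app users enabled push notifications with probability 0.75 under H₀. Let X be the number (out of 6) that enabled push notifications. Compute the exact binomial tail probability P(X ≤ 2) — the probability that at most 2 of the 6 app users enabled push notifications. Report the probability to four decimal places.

X is binomial with n = 6 and p = 0.75.
P(X ≤ 2) = C(6,0)·0.75^0·0.25^6 + C(6,1)·0.75^1·0.25^5 + C(6,2)·0.75^2·0.25^4.
= 0.000244 + 0.004395 + 0.032959 = 0.0376.

P = 0.0376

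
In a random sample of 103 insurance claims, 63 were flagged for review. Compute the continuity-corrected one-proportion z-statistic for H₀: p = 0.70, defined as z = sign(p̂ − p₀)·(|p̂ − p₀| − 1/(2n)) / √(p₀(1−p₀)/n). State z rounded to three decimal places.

The sample proportion is 63/103 = 0.61165. p̂ − p₀ = -0.088350.
Continuity correction 1/(2n) = 1/206 = 0.004854.
Corrected numerator: |-0.088350| − 0.004854 = 0.083496.
SE₀ = √(0.70·0.30/103) = 0.045153.
z = −0.083496/0.045153 = -1.849.

z = -1.849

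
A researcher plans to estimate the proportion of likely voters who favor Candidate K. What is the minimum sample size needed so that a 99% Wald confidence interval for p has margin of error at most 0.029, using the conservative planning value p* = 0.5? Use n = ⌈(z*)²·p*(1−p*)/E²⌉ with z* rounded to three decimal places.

z* = 2.576 at the 99% level.
p*(1−p*) = 0.50·0.50 = 0.2500.
Required n before rounding: 6.635776 × 0.2500 / 0.029² = 1972.585.
Rounding up, n = 1973.

n = 1973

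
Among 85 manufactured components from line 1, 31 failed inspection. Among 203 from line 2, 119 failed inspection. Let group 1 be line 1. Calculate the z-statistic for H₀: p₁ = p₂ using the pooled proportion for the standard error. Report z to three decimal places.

Sample proportions: p̂₁ = 31/85 = 0.36471 and p̂₂ = 119/203 = 0.58621.
Pooled p̂ = (31+119)/(85+203) = 150/288 = 0.52083.
SE = √[p̂(1−p̂)(1/n₁+1/n₂)] = √[0.52083·0.47917·(1/85+1/203)] ≈ 0.064540.
z = (p̂₁ − p̂₂)/SE = (0.36471 − 0.58621)/0.064540 = -0.22150/0.064540 = -3.432.

z = -3.432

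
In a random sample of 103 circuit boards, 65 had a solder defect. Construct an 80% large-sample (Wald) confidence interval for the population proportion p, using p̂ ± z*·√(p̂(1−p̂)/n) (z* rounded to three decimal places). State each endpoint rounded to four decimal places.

p̂ = 65/103 = 0.63107.
SE(p̂) = √(0.63107·0.36893/103) = 0.047544.
For 80% confidence, z* = 1.282.
Margin = 1.282·0.047544 = 0.06095.
Interval: 0.63107 ± 0.06095 → (0.5701, 0.6920).

(0.5701, 0.6920)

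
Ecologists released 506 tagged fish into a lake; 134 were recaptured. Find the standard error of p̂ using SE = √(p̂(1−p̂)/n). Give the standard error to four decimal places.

With x = 134 successes in n = 506, p̂ = 0.26482.
p̂(1−p̂) = 0.194690.
Dividing by n and taking the root: √0.000384763 = 0.0196.

SE = 0.0196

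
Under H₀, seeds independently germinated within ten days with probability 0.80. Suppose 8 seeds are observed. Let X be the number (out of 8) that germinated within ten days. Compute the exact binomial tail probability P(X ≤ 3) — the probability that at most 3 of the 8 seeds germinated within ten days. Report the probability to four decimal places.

X ~ Binomial(n=8, p=0.80).
P(X ≤ 3) = C(8,0)·0.80^0·0.20^8 + C(8,1)·0.80^1·0.20^7 + C(8,2)·0.80^2·0.20^6 + C(8,3)·0.80^3·0.20^5.
= 0.000003 + 0.000082 + 0.001147 + 0.009175 = 0.0104.

P = 0.0104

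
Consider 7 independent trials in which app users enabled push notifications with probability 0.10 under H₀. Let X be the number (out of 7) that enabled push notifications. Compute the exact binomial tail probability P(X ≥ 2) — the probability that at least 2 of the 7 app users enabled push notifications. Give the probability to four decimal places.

X is binomial with n = 7 and p = 0.10.
P(X ≥ 2) = Σ_{j=2}^{7} C(7,j)·0.10^j·0.90^{7−j}.
= 0.124003 + 0.022964 + 0.002552 + 0.000170 + 0.000006 + 0.000000 = 0.1497.

P = 0.1497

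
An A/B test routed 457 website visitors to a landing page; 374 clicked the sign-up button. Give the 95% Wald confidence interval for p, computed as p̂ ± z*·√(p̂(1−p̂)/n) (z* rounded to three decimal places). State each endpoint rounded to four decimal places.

With x = 374 successes in n = 457, p̂ = 0.81838.
SE = √(p̂(1−p̂)/n) = √(0.148634/457) = 0.018034.
For 95% confidence, z* = 1.960.
Margin of error: 1.960 × 0.018034 = 0.03535.
So the interval runs from 0.7830 to 0.8537.

(0.7830, 0.8537)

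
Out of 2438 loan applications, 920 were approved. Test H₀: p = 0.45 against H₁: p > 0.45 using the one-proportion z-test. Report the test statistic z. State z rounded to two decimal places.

With x = 920 successes in n = 2438, p̂ = 0.37736.
SE₀ = √(0.45·0.55/2438) = 0.010076.
z = (p̂ − p₀)/SE = (0.37736 − 0.45)/0.010076 = -7.21.

z = -7.21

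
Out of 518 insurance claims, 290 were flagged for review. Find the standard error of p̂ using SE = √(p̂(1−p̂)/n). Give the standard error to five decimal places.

Sample proportion p̂ = 290/518 = 0.55985.
p̂(1−p̂) = 0.55985·0.44015 = 0.246418.
SE = √(0.246418/518) = 0.02181.

SE = 0.02181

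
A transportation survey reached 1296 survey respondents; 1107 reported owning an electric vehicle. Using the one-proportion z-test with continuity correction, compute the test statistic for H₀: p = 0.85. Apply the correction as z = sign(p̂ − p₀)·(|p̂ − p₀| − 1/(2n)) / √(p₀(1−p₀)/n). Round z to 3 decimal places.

z = 0.381

With x = 1107 successes in n = 1296, p̂ = 0.85417. p̂ − p₀ = 0.004167.
Continuity correction 1/(2n) = 1/2592 = 0.000386.
Corrected numerator: |0.004167| − 0.000386 = 0.003781.
Under H₀, SE = √(p₀(1−p₀)/n) = √(0.85·0.15/1296) = √0.000098380 = 0.009919.
z = (+)0.003781/0.009919 = 0.381.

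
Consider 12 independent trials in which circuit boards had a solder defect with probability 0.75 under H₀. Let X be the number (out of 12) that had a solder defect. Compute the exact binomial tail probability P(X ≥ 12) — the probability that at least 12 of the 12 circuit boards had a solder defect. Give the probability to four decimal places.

P = 0.0317

X is binomial with n = 12 and p = 0.75.
P(X ≥ 12) = C(12,12)·0.75^12·0.25^0.
= 0.031676 = 0.0317.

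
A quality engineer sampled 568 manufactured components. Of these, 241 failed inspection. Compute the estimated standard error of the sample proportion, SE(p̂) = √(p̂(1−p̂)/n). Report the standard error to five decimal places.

Sample proportion p̂ = 241/568 = 0.42430.
p̂(1−p̂) = 0.244270.
SE = √(0.244270/568) = 0.02074.

SE = 0.02074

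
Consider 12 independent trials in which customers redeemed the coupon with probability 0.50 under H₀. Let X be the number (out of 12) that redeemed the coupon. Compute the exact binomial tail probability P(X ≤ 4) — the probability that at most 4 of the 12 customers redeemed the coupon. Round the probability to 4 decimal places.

X ~ Binomial(n=12, p=0.50).
P(X ≤ 4) = Σ_{j=0}^{4} C(12,j)·0.50^j·0.50^{12−j}.
= 0.000244 + 0.002930 + 0.016113 + 0.053711 + 0.120850 = 0.1938.

P = 0.1938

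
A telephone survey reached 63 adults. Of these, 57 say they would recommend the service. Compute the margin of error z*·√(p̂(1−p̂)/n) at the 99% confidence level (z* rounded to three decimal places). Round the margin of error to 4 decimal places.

Sample proportion p̂ = 57/63 = 0.90476.
SE = √(p̂(1−p̂)/n) = √(0.086168/63) = 0.036983.
For 99% confidence, z* = 2.576.
ME = 2.576·0.036983 = 0.0953.

ME = 0.0953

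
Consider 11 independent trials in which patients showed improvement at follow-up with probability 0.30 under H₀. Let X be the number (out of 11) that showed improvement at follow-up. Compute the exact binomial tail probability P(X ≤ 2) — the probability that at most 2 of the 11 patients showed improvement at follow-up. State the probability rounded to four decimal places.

P = 0.3127

X ~ Binomial(n=11, p=0.30).
P(X ≤ 2) = C(11,0)·0.30^0·0.70^11 + C(11,1)·0.30^1·0.70^10 + C(11,2)·0.30^2·0.70^9.
= 0.019773 + 0.093217 + 0.199750 = 0.3127.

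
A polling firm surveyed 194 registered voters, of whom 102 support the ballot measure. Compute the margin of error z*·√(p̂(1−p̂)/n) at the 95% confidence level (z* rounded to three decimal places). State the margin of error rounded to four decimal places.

ME = 0.0703

The sample proportion is 102/194 = 0.52577.
SE(p̂) = √(0.52577·0.47423/194) = 0.035850.
For 95% confidence, z* = 1.960.
Margin of error = z*·SE = 1.960 × 0.035850 = 0.0703.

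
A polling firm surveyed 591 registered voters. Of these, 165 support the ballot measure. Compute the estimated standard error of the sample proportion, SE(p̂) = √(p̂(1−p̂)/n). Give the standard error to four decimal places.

With x = 165 successes in n = 591, p̂ = 0.27919.
p̂(1−p̂) = 0.201243.
Dividing by n and taking the root: √0.000340513 = 0.0185.

SE = 0.0185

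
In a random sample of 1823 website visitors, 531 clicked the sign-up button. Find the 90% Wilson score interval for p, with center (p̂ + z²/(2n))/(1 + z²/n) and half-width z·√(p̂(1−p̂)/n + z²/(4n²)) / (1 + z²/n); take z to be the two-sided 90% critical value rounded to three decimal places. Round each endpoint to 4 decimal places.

p̂ = 531/1823 = 0.29128; z = 1.645, so z² = 2.706025.
Denominator 1 + z²/n = 1 + 2.706025/1823 = 1.001484.
Center = (0.29128 + 0.000742)/1.001484 = 0.29159.
Radicand: p̂(1−p̂)/n + z²/(4n²) = 0.000113239 + 0.000000204 = 0.000113443.
Half-width = 1.645·√0.000113443/1.001484 = 0.01749.
CI: 0.29159 ± 0.01749 = (0.2741, 0.3091).

(0.2741, 0.3091)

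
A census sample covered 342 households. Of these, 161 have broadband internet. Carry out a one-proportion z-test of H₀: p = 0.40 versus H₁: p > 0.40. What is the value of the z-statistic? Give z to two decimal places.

z = 2.67

Sample proportion p̂ = 161/342 = 0.47076.
SE₀ = √(0.40·0.60/342) = 0.026491.
Test statistic: z = 0.07076/0.026491 = 2.67.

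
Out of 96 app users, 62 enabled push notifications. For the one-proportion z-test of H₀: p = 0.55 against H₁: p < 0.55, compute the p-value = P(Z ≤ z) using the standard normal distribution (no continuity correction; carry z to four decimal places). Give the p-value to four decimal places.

p-value = 0.9704

p̂ = 62/96 = 0.64583.
Null standard error: √(0.55·0.45/96) = √0.002578125 = 0.050775.
z = (p̂ − p₀)/SE = (62/96 − 0.55)/0.050775 ≈ 1.8874.
From the standard normal, P(Z ≤ z) = 0.9704.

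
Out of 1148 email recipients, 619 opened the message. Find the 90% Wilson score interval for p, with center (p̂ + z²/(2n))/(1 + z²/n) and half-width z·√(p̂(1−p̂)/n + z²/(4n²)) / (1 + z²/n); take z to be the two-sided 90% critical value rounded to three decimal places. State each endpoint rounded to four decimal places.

(0.5149, 0.5633)

p̂ = 619/1148 = 0.53920; z = 1.645, so z² = 2.706025.
1 + z²/n = 1.002357.
Adjusted center: (0.53920 + z²/(2n))/1.002357 = 0.53911.
Radicand: p̂(1−p̂)/n + z²/(4n²) = 0.000216432 + 0.000000513 = 0.000216945.
Half-width = z·√(radicand)/denom = 1.645·0.014729/1.002357 = 0.02417.
CI: 0.53911 ± 0.02417 = (0.5149, 0.5633).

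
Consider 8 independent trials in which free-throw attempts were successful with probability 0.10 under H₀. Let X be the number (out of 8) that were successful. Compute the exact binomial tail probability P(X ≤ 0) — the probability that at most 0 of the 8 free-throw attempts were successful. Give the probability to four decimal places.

P = 0.4305

X ~ Binomial(n=8, p=0.10).
P(X ≤ 0) = C(8,0)·0.10^0·0.90^8.
= 0.430467 = 0.4305.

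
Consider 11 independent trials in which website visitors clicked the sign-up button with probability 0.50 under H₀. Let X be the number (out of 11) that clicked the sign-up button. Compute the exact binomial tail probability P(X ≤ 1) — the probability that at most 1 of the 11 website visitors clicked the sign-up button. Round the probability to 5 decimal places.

X is binomial with n = 11 and p = 0.50.
P(X ≤ 1) = C(11,0)·0.50^0·0.50^11 + C(11,1)·0.50^1·0.50^10.
= 0.000488 + 0.005371 = 0.00586.

P = 0.00586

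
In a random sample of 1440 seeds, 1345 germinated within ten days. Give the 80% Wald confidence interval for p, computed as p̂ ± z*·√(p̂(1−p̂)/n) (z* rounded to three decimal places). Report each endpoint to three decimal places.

(0.926, 0.942)

The sample proportion is 1345/1440 = 0.93403.
Standard error of p̂: √(0.061620/1440) = √0.000042792 = 0.006542.
The 80% critical value is z* = 1.282.
Margin of error: 1.282 × 0.006542 = 0.00839.
Interval: 0.93403 ± 0.00839 → (0.926, 0.942).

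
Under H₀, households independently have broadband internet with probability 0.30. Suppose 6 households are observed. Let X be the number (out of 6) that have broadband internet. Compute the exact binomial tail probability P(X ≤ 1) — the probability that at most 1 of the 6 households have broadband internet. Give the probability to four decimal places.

X is binomial with n = 6 and p = 0.30.
P(X ≤ 1) = C(6,0)·0.30^0·0.70^6 + C(6,1)·0.30^1·0.70^5.
= 0.117649 + 0.302526 = 0.4202.

P = 0.4202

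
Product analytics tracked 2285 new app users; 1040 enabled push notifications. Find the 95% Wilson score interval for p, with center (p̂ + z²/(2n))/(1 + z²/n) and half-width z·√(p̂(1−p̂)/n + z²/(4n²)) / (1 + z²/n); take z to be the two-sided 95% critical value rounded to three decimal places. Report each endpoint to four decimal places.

p̂ = 1040/2285 = 0.45514; z = 1.960, so z² = 3.841600.
Denominator 1 + z²/n = 1 + 3.841600/2285 = 1.001681.
Adjusted center: (0.45514 + z²/(2n))/1.001681 = 0.45522.
Radicand: p̂(1−p̂)/n + z²/(4n²) = 0.000108529 + 0.000000184 = 0.000108713.
Half-width = z·√(radicand)/denom = 1.960·0.010427/1.001681 = 0.02040.
So the interval runs from 0.4348 to 0.4756.

(0.4348, 0.4756)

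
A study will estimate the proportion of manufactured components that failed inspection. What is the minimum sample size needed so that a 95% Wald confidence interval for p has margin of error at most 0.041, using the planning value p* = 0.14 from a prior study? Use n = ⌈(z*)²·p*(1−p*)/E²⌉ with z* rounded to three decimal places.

n = 276

The 95% critical value is z* = 1.960.
p*(1−p*) = 0.1204.
Required n before rounding: 3.841600 × 0.1204 / 0.041² = 275.151.
⌈275.151⌉ = 276.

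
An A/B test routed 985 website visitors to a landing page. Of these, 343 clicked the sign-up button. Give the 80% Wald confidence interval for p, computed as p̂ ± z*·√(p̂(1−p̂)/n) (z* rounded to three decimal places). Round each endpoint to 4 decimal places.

(0.3288, 0.3677)

The sample proportion is 343/985 = 0.34822.
SE = √(p̂(1−p̂)/n) = √(0.226964/985) = 0.015180.
The 80% critical value is z* = 1.282.
Margin of error: 1.282 × 0.015180 = 0.01946.
So the interval runs from 0.3288 to 0.3677.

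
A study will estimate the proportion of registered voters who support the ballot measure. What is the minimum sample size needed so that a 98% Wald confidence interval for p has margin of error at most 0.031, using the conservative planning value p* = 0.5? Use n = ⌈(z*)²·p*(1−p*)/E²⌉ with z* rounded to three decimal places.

The 98% critical value is z* = 2.326.
p*(1−p*) = 0.2500.
(z*)²·p*(1−p*)/E² = 5.410276·0.2500/0.000961 = 1407.460.
⌈1407.460⌉ = 1408.

n = 1408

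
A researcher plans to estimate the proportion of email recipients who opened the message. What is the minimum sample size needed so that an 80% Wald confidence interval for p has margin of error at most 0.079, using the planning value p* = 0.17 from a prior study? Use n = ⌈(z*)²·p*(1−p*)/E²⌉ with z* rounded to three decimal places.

n = 38

For 80% confidence, z* = 1.282.
p*(1−p*) = 0.1411.
Required n before rounding: 1.643524 × 0.1411 / 0.079² = 37.158.
Rounding up, n = 38.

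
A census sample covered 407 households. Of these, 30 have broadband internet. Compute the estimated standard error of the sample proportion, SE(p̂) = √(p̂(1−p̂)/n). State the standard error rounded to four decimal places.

SE = 0.0130

The sample proportion is 30/407 = 0.07371.
p̂(1−p̂) = 0.068277.
SE = √(0.068277/407) = √0.000167757 = 0.0130.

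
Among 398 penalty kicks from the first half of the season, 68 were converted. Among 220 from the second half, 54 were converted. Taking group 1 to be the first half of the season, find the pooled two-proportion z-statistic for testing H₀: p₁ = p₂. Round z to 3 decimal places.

p̂₁ = 68/398 = 0.17085, p̂₂ = 54/220 = 0.24545.
Pooling: p̂ = 122/618 = 0.19741.
Pooled SE = √[0.1584399·0.00705802] ≈ 0.033441.
z = (p̂₁ − p̂₂)/SE = (0.17085 − 0.24545)/0.033441 = -0.07460/0.033441 = -2.231.

z = -2.231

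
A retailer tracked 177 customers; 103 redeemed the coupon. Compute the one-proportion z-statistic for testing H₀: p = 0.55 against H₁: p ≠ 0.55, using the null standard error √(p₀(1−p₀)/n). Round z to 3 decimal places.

z = 0.854

The sample proportion is 103/177 = 0.58192.
SE₀ = √(0.55·0.45/177) = 0.037394.
z = (p̂ − p₀)/SE = (0.58192 − 0.55)/0.037394 = 0.854.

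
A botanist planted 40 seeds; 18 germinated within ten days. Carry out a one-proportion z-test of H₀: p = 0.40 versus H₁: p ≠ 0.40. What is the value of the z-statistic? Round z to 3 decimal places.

p̂ = 18/40 = 0.45000.
SE₀ = √(0.40·0.60/40) = 0.077460.
Test statistic: z = 0.05000/0.077460 = 0.645.

z = 0.645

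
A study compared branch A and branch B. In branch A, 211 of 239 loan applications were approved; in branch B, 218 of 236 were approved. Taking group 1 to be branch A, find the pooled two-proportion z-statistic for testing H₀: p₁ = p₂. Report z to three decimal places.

Sample proportions: p̂₁ = 211/239 = 0.88285 and p̂₂ = 218/236 = 0.92373.
Pooled p̂ = (211+218)/(239+236) = 429/475 = 0.90316.
SE = √[p̂(1−p̂)(1/n₁+1/n₂)] = √[0.90316·0.09684·(1/239+1/236)] ≈ 0.027140.
z = (p̂₁ − p̂₂)/SE = (0.88285 − 0.92373)/0.027140 = -0.04088/0.027140 = -1.506.

z = -1.506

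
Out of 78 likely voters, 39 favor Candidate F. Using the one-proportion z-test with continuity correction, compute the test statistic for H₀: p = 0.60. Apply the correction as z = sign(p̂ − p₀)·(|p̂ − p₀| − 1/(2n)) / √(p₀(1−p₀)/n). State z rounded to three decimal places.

z = -1.687

The sample proportion is 39/78 = 0.50000. p̂ − p₀ = -0.100000.
Continuity correction 1/(2n) = 1/156 = 0.006410.
Corrected numerator: |-0.100000| − 0.006410 = 0.093590.
Under H₀, SE = √(p₀(1−p₀)/n) = √(0.60·0.40/78) = √0.003076923 = 0.055470.
z = (−)0.093590/0.055470 = -1.687.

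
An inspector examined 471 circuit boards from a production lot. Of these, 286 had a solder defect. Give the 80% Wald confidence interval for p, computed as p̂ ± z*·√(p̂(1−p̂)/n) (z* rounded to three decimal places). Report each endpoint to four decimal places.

Sample proportion p̂ = 286/471 = 0.60722.
SE(p̂) = √(0.60722·0.39278/471) = 0.022503.
z* = 1.282 at the 80% level.
Margin = 1.282·0.022503 = 0.02885.
So the interval runs from 0.5784 to 0.6361.

(0.5784, 0.6361)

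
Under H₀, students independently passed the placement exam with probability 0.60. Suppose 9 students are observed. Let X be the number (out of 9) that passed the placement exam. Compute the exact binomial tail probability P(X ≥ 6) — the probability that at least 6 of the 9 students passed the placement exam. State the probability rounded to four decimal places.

P = 0.4826

X ~ Binomial(n=9, p=0.60).
P(X ≥ 6) = C(9,6)·0.60^6·0.40^3 + C(9,7)·0.60^7·0.40^2 + C(9,8)·0.60^8·0.40^1 + C(9,9)·0.60^9·0.40^0.
= 0.250823 + 0.161243 + 0.060466 + 0.010078 = 0.4826.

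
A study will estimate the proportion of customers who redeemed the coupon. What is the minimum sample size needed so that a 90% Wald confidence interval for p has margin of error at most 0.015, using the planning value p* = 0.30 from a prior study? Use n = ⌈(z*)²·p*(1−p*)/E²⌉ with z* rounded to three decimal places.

The 90% critical value is z* = 1.645.
p*(1−p*) = 0.30·0.70 = 0.2100.
(z*)²·p*(1−p*)/E² = 2.706025·0.2100/0.000225 = 2525.623.
Rounding up, n = 2526.

n = 2526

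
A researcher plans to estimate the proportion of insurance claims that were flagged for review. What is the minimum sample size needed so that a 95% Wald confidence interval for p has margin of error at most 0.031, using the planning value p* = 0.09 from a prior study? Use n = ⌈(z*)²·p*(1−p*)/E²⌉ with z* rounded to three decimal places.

n = 328

For 95% confidence, z* = 1.960.
p*(1−p*) = 0.0819.
Required n before rounding: 3.841600 × 0.0819 / 0.031² = 327.395.
⌈327.395⌉ = 328.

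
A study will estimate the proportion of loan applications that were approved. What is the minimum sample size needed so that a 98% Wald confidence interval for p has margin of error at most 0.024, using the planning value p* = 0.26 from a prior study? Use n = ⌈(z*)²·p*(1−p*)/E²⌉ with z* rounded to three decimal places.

n = 1808

z* = 2.326 at the 98% level.
p*(1−p*) = 0.26·0.74 = 0.1924.
(z*)²·p*(1−p*)/E² = 5.410276·0.1924/0.000576 = 1807.182.
⌈1807.182⌉ = 1808.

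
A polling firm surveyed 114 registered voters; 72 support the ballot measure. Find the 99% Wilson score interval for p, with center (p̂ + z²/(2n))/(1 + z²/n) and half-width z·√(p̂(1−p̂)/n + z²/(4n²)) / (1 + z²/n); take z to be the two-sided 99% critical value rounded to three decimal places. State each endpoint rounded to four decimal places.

Here p̂ = 72/114 = 0.63158 and z = 2.576 (z² = 6.635776).
Denominator 1 + z²/n = 1 + 6.635776/114 = 1.058209.
Center = (0.63158 + 0.029104)/1.058209 = 0.62434.
Radicand: p̂(1−p̂)/n + z²/(4n²) = 0.002041114 + 0.000127650 = 0.002168764.
Half-width = z·√(radicand)/denom = 2.576·0.046570/1.058209 = 0.11337.
So the interval runs from 0.5110 to 0.7377.

(0.5110, 0.7377)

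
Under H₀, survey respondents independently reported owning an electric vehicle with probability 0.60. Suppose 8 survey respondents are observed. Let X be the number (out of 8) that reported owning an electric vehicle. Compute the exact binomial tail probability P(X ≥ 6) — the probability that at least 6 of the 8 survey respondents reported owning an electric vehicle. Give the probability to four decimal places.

P = 0.3154

X is binomial with n = 8 and p = 0.60.
P(X ≥ 6) = C(8,6)·0.60^6·0.40^2 + C(8,7)·0.60^7·0.40^1 + C(8,8)·0.60^8·0.40^0.
= 0.209019 + 0.089580 + 0.016796 = 0.3154.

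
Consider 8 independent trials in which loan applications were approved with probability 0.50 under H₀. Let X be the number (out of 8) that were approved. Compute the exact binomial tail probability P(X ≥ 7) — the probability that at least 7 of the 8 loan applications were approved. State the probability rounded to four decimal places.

P = 0.0352

X is binomial with n = 8 and p = 0.50.
P(X ≥ 7) = C(8,7)·0.50^7·0.50^1 + C(8,8)·0.50^8·0.50^0.
= 0.031250 + 0.003906 = 0.0352.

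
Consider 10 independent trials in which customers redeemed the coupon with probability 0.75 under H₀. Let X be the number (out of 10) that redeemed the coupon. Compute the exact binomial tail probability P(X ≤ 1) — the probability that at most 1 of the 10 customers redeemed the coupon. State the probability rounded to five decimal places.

P = 0.00003

X ~ Binomial(n=10, p=0.75).
P(X ≤ 1) = C(10,0)·0.75^0·0.25^10 + C(10,1)·0.75^1·0.25^9.
= 0.000001 + 0.000029 = 0.00003.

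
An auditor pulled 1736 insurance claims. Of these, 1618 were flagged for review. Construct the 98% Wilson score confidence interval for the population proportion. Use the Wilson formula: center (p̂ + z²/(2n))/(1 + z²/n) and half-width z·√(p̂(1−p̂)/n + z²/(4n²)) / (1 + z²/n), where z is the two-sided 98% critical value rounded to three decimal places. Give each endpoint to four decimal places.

p̂ = 1618/1736 = 0.93203; z = 2.326, so z² = 5.410276.
Denominator 1 + z²/n = 1 + 5.410276/1736 = 1.003117.
Center = (0.93203 + 0.001558)/1.003117 = 0.93069.
Radicand: p̂(1−p̂)/n + z²/(4n²) = 0.000036493 + 0.000000449 = 0.000036942.
Half-width = 2.326·√0.000036942/1.003117 = 0.01409.
So the interval runs from 0.9166 to 0.9448.

(0.9166, 0.9448)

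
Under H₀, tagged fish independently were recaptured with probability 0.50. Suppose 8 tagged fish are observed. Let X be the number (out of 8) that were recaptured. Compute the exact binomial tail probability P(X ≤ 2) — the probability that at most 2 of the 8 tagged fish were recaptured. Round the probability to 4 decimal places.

P = 0.1445

X ~ Binomial(n=8, p=0.50).
P(X ≤ 2) = C(8,0)·0.50^0·0.50^8 + C(8,1)·0.50^1·0.50^7 + C(8,2)·0.50^2·0.50^6.
= 0.003906 + 0.031250 + 0.109375 = 0.1445.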